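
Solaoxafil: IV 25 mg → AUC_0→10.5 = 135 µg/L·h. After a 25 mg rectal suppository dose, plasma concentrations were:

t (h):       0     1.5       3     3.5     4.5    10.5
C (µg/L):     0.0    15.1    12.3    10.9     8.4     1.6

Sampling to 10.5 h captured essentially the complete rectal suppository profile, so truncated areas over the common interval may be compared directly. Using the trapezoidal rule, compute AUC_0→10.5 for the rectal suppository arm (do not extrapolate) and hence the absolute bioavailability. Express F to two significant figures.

F = 0.57

Trapezoidal AUC_0→10.5 (rectal suppository):
  [0→1.5]: (0.0+15.1)/2 × 1.5 = 11.325
  [1.5→3]: (15.1+12.3)/2 × 1.5 = 20.55
  [3→3.5]: (12.3+10.9)/2 × 0.5 = 5.8
  [3.5→4.5]: (10.9+8.4)/2 × 1 = 9.65
  [4.5→10.5]: (8.4+1.6)/2 × 6 = 30.0
  Sum = 77.325 µg/L·h
F = (AUC_ev/D_ev)/(AUC_iv/D_iv) = (77.325/25)/(135/25) = 3.093/5.4 = 0.5728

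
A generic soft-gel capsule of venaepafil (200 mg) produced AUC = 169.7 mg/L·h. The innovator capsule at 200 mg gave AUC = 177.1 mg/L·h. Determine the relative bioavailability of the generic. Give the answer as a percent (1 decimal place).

F_rel = (AUC_test/D_test) / (AUC_ref/D_ref)
      = (169.7/200) / (177.1/200)
      = 0.8485 / 0.8855 = 0.9582 = 95.82%

F_rel = 95.8%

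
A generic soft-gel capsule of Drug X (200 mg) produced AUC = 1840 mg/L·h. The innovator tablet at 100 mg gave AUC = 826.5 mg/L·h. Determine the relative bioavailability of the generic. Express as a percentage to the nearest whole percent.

F_rel = (AUC_test/D_test) / (AUC_ref/D_ref)
      = (1840/200) / (826.5/100)
      = 9.2 / 8.265 = 1.1131 = 111.31%

F_rel = 111%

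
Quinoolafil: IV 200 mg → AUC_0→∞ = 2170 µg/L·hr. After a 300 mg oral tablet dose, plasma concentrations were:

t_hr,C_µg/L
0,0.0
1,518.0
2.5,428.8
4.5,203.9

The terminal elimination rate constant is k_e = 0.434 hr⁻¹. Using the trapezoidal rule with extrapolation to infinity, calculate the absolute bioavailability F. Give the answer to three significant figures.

F = 0.636

Trapezoidal AUC_0→4.5 (oral tablet):
  [0→1]: (0.0+518.0)/2 × 1 = 259.0
  [1→2.5]: (518.0+428.8)/2 × 1.5 = 710.1
  [2.5→4.5]: (428.8+203.9)/2 × 2 = 632.7
  Sum = 1601.8 µg/L·hr
Tail: C_last/k_e = 203.9/0.434 = 469.816
AUC_0→∞ (oral tablet) = 1601.8 + 469.816 = 2071.616 µg/L·hr
F = (AUC_ev/D_ev)/(AUC_iv/D_iv) = (2071.616/300)/(2170/200) = 6.90539/10.85 = 0.6364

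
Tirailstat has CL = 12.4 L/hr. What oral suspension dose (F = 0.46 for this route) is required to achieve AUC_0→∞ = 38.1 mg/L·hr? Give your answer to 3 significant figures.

Dose = CL × AUC_0→∞ / F
     = 12.4 × 38.1 / 0.46 = 1027.04 mg

Dose = 1030 mg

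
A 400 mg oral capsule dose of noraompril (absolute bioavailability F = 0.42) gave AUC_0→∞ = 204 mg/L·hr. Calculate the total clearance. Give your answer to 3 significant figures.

CL = F × Dose / AUC_0→∞
   = 0.42 × 400 / 204 = 0.823529 L/hr

CL = 0.824 L/hr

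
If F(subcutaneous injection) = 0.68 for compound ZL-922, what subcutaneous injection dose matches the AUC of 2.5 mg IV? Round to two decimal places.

D_subcutaneous = 3.68 mg

For equal systemic exposure: F × D_ev = D_iv
D_ev = D_iv / F = 2.5 / 0.68 = 3.67647 mg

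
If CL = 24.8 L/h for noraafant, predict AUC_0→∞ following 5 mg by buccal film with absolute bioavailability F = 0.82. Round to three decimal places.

AUC_0→∞ = F × Dose / CL
        = 0.82 × 5 / 24.8 = 0.165323 mg/L·h

AUC = 0.165 mg/L·h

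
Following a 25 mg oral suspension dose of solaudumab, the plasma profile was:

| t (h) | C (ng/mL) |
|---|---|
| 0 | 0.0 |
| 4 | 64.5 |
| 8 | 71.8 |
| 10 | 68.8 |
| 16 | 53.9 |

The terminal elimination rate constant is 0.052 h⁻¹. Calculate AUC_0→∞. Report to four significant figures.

AUC = 1947 ng/mL·h

Trapezoidal AUC_0→16:
  [0→4]: (0.0+64.5)/2 × 4 = 129.0
  [4→8]: (64.5+71.8)/2 × 4 = 272.6
  [8→10]: (71.8+68.8)/2 × 2 = 140.6
  [10→16]: (68.8+53.9)/2 × 6 = 368.1
  Sum = 910.3 ng/mL·h
Extrapolated tail: C_last / k_e = 53.9 / 0.052 = 1036.538
AUC_0→∞ = 910.3 + 1036.538 = 1946.838 ng/mL·h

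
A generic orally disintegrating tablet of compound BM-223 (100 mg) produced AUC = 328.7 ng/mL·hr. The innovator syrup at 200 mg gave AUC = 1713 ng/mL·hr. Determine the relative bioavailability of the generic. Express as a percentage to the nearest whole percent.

F_rel = (AUC_test/D_test) / (AUC_ref/D_ref)
      = (328.7/100) / (1713/200)
      = 3.287 / 8.565 = 0.3838 = 38.38%

F_rel = 38%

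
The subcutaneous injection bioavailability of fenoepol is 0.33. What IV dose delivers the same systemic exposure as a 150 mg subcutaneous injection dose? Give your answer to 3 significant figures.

Systemic exposure from an extravascular dose = F × D_ev, so the equivalent IV dose is F × D_ev.
D_iv = F × D_ev = 0.33 × 150 = 49.5 mg

D_iv = 49.5 mg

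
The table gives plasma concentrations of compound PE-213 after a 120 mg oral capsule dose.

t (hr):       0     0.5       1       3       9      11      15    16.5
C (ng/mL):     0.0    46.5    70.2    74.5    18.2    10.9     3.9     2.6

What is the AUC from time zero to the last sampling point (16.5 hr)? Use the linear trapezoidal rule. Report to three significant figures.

AUC = 527 ng/mL·hr

Trapezoidal AUC_0→16.5:
  [0→0.5]: (0.0+46.5)/2 × 0.5 = 11.625
  [0.5→1]: (46.5+70.2)/2 × 0.5 = 29.175
  [1→3]: (70.2+74.5)/2 × 2 = 144.7
  [3→9]: (74.5+18.2)/2 × 6 = 278.1
  [9→11]: (18.2+10.9)/2 × 2 = 29.1
  [11→15]: (10.9+3.9)/2 × 4 = 29.6
  [15→16.5]: (3.9+2.6)/2 × 1.5 = 4.875
  Sum = 527.175 ng/mL·hr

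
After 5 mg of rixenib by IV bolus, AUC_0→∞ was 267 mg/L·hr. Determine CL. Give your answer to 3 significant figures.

CL = Dose_iv / AUC_0→∞
   = 5 / 267 = 0.0187266 L/hr

CL = 0.0187 L/hr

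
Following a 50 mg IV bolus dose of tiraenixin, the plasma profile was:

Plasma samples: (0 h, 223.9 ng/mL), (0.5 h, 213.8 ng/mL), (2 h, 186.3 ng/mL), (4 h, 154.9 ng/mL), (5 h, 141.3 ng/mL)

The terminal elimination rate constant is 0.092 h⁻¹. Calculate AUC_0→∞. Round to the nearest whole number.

AUC = 2435 ng/mL·h

Trapezoidal AUC_0→5:
  [0→0.5]: (223.9+213.8)/2 × 0.5 = 109.425
  [0.5→2]: (213.8+186.3)/2 × 1.5 = 300.075
  [2→4]: (186.3+154.9)/2 × 2 = 341.2
  [4→5]: (154.9+141.3)/2 × 1 = 148.1
  Sum = 898.8 ng/mL·h
Extrapolated tail: C_last / k_e = 141.3 / 0.092 = 1535.870
AUC_0→∞ = 898.8 + 1535.870 = 2434.67 ng/mL·h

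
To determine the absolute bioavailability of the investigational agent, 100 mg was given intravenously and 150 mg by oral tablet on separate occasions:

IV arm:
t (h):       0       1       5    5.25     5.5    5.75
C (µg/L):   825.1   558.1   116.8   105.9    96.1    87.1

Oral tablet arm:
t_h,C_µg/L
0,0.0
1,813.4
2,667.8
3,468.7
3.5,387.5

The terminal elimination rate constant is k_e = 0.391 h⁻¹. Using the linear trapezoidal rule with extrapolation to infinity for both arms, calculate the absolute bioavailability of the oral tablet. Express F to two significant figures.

Trapezoidal AUC_0→5.75 (IV):
  [0→1]: (825.1+558.1)/2 × 1 = 691.6
  [1→5]: (558.1+116.8)/2 × 4 = 1349.8
  [5→5.25]: (116.8+105.9)/2 × 0.25 = 27.8375
  [5.25→5.5]: (105.9+96.1)/2 × 0.25 = 25.25
  [5.5→5.75]: (96.1+87.1)/2 × 0.25 = 22.9
  Sum = 2117.3875 µg/L·h
IV tail: 87.1/0.391 = 222.762; AUC_iv,0→∞ = 2117.3875 + 222.762 = 2340.1495 µg/L·h
Trapezoidal AUC_0→3.5 (oral tablet):
  [0→1]: (0.0+813.4)/2 × 1 = 406.7
  [1→2]: (813.4+667.8)/2 × 1 = 740.6
  [2→3]: (667.8+468.7)/2 × 1 = 568.25
  [3→3.5]: (468.7+387.5)/2 × 0.5 = 214.05
  Sum = 1929.6 µg/L·h
oral tablet tail: 387.5/0.391 = 991.049; AUC_ev,0→∞ = 1929.6 + 991.049 = 2920.649 µg/L·h
F = (AUC_ev/D_ev)/(AUC_iv/D_iv) = (2920.649/150)/(2340.1495/100) = 19.471/23.401495 = 0.8320

F = 0.83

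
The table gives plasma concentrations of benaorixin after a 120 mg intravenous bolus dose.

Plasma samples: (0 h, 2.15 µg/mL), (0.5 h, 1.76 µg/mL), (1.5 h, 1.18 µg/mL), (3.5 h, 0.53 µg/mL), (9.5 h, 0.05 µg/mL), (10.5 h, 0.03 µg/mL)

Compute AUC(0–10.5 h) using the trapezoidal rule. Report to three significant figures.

Trapezoidal AUC_0→10.5:
  [0→0.5]: (2.15+1.76)/2 × 0.5 = 0.9775
  [0.5→1.5]: (1.76+1.18)/2 × 1 = 1.47
  [1.5→3.5]: (1.18+0.53)/2 × 2 = 1.71
  [3.5→9.5]: (0.53+0.05)/2 × 6 = 1.74
  [9.5→10.5]: (0.05+0.03)/2 × 1 = 0.04
  Sum = 5.9375 µg/mL·h

AUC = 5.94 µg/mL·h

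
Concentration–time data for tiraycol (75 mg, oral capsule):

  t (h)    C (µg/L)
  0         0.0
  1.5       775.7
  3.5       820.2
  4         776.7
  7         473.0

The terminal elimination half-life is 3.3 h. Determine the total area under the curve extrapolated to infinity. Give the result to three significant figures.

AUC = 6700 µg/L·h

Trapezoidal AUC_0→7:
  [0→1.5]: (0.0+775.7)/2 × 1.5 = 581.775
  [1.5→3.5]: (775.7+820.2)/2 × 2 = 1595.9
  [3.5→4]: (820.2+776.7)/2 × 0.5 = 399.225
  [4→7]: (776.7+473.0)/2 × 3 = 1874.55
  Sum = 4451.45 µg/L·h
k_e = ln2 / t½ = 0.693147 / 3.3 = 0.2100 h^-1
Extrapolated tail: C_last / k_e = 473.0 / 0.21 = 2252.381
AUC_0→∞ = 4451.45 + 2252.381 = 6703.831 µg/L·h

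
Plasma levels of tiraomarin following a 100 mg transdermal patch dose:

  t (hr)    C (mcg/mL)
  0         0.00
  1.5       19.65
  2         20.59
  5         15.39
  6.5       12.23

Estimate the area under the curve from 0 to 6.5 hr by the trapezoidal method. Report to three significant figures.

Trapezoidal AUC_0→6.5:
  [0→1.5]: (0.00+19.65)/2 × 1.5 = 14.7375
  [1.5→2]: (19.65+20.59)/2 × 0.5 = 10.06
  [2→5]: (20.59+15.39)/2 × 3 = 53.97
  [5→6.5]: (15.39+12.23)/2 × 1.5 = 20.715
  Sum = 99.4825 mcg/mL·hr

AUC = 99.5 mcg/mL·hr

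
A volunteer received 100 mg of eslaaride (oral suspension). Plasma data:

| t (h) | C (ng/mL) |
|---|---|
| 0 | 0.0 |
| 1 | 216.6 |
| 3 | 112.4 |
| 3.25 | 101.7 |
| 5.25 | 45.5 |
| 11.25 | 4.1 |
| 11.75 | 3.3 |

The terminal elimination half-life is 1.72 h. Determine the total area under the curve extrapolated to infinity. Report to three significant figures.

AUC = 770 ng/mL·h

Trapezoidal AUC_0→11.75:
  [0→1]: (0.0+216.6)/2 × 1 = 108.3
  [1→3]: (216.6+112.4)/2 × 2 = 329.0
  [3→3.25]: (112.4+101.7)/2 × 0.25 = 26.7625
  [3.25→5.25]: (101.7+45.5)/2 × 2 = 147.2
  [5.25→11.25]: (45.5+4.1)/2 × 6 = 148.8
  [11.25→11.75]: (4.1+3.3)/2 × 0.5 = 1.85
  Sum = 761.9125 ng/mL·h
k_e = ln2 / t½ = 0.693147 / 1.72 = 0.4030 h^-1
Extrapolated tail: C_last / k_e = 3.3 / 0.403 = 8.189
AUC_0→∞ = 761.9125 + 8.189 = 770.1015 ng/mL·h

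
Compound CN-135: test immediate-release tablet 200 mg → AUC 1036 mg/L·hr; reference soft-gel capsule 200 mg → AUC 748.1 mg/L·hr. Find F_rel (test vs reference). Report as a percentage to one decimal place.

F_rel = 138.5%

F_rel = (AUC_test/D_test) / (AUC_ref/D_ref)
      = (1036/200) / (748.1/200)
      = 5.18 / 3.7405 = 1.3848 = 138.48%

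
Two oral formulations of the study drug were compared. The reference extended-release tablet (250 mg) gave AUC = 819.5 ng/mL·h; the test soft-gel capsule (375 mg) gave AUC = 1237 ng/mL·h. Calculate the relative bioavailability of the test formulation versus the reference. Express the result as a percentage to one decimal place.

F_rel = (AUC_test/D_test) / (AUC_ref/D_ref)
      = (1237/375) / (819.5/250)
      = 3.29867 / 3.278 = 1.0063 = 100.63%

F_rel = 100.6%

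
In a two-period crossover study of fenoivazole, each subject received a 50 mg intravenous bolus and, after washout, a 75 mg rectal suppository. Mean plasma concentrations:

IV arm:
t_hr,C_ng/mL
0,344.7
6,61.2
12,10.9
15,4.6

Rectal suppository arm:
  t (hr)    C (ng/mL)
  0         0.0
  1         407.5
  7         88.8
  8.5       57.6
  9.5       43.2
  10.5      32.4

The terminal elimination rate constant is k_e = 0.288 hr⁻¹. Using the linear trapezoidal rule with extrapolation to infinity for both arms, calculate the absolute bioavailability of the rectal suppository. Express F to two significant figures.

F = 0.91

Trapezoidal AUC_0→15 (IV):
  [0→6]: (344.7+61.2)/2 × 6 = 1217.7
  [6→12]: (61.2+10.9)/2 × 6 = 216.3
  [12→15]: (10.9+4.6)/2 × 3 = 23.25
  Sum = 1457.25 ng/mL·hr
IV tail: 4.6/0.288 = 15.972; AUC_iv,0→∞ = 1457.25 + 15.972 = 1473.222 ng/mL·hr
Trapezoidal AUC_0→10.5 (rectal suppository):
  [0→1]: (0.0+407.5)/2 × 1 = 203.75
  [1→7]: (407.5+88.8)/2 × 6 = 1488.9
  [7→8.5]: (88.8+57.6)/2 × 1.5 = 109.8
  [8.5→9.5]: (57.6+43.2)/2 × 1 = 50.4
  [9.5→10.5]: (43.2+32.4)/2 × 1 = 37.8
  Sum = 1890.65 ng/mL·hr
rectal suppository tail: 32.4/0.288 = 112.500; AUC_ev,0→∞ = 1890.65 + 112.500 = 2003.15 ng/mL·hr
F = (AUC_ev/D_ev)/(AUC_iv/D_iv) = (2003.15/75)/(1473.222/50) = 26.7087/29.46444 = 0.9065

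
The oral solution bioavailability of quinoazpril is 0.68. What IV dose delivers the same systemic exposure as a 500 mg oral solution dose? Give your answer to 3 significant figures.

D_iv = 340 mg

Systemic exposure from an extravascular dose = F × D_ev, so the equivalent IV dose is F × D_ev.
D_iv = F × D_ev = 0.68 × 500 = 340 mg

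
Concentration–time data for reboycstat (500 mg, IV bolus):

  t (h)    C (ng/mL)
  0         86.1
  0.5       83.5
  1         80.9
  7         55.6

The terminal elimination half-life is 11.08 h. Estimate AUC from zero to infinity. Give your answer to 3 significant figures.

AUC = 1380 ng/mL·h

Trapezoidal AUC_0→7:
  [0→0.5]: (86.1+83.5)/2 × 0.5 = 42.4
  [0.5→1]: (83.5+80.9)/2 × 0.5 = 41.1
  [1→7]: (80.9+55.6)/2 × 6 = 409.5
  Sum = 493.0 ng/mL·h
k_e = ln2 / t½ = 0.693147 / 11.08 = 0.0626 h^-1
Extrapolated tail: C_last / k_e = 55.6 / 0.0626 = 888.179
AUC_0→∞ = 493.0 + 888.179 = 1381.179 ng/mL·h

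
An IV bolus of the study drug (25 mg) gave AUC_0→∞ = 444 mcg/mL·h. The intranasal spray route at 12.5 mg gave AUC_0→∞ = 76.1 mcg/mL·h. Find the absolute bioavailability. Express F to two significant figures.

F = (AUC_ev / D_ev) / (AUC_iv / D_iv)
  = (76.1/12.5) / (444/25)
  = 6.088 / 17.76 = 0.3428

F = 0.34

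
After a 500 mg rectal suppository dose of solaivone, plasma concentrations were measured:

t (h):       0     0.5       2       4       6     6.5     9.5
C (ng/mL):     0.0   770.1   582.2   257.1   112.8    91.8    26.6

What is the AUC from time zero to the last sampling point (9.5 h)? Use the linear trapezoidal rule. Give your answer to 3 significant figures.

Trapezoidal AUC_0→9.5:
  [0→0.5]: (0.0+770.1)/2 × 0.5 = 192.525
  [0.5→2]: (770.1+582.2)/2 × 1.5 = 1014.225
  [2→4]: (582.2+257.1)/2 × 2 = 839.3
  [4→6]: (257.1+112.8)/2 × 2 = 369.9
  [6→6.5]: (112.8+91.8)/2 × 0.5 = 51.15
  [6.5→9.5]: (91.8+26.6)/2 × 3 = 177.6
  Sum = 2644.7 ng/mL·h

AUC = 2640 ng/mL·h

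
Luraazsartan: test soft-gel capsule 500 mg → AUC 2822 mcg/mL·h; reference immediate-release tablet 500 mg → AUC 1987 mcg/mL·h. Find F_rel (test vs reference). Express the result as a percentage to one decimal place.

F_rel = (AUC_test/D_test) / (AUC_ref/D_ref)
      = (2822/500) / (1987/500)
      = 5.644 / 3.974 = 1.4202 = 142.02%

F_rel = 142.0%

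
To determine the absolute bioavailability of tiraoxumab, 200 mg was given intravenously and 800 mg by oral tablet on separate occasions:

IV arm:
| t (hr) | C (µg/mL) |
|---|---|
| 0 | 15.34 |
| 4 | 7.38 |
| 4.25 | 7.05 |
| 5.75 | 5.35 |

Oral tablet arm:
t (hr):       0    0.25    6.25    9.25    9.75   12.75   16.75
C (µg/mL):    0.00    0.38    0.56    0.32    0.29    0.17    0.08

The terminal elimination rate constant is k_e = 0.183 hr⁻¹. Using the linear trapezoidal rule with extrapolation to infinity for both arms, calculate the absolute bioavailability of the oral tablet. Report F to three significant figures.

F = 0.0174

Trapezoidal AUC_0→5.75 (IV):
  [0→4]: (15.34+7.38)/2 × 4 = 45.44
  [4→4.25]: (7.38+7.05)/2 × 0.25 = 1.80375
  [4.25→5.75]: (7.05+5.35)/2 × 1.5 = 9.3
  Sum = 56.54375 µg/mL·hr
IV tail: 5.35/0.183 = 29.235; AUC_iv,0→∞ = 56.54375 + 29.235 = 85.77875 µg/mL·hr
Trapezoidal AUC_0→16.75 (oral tablet):
  [0→0.25]: (0.00+0.38)/2 × 0.25 = 0.0475
  [0.25→6.25]: (0.38+0.56)/2 × 6 = 2.82
  [6.25→9.25]: (0.56+0.32)/2 × 3 = 1.32
  [9.25→9.75]: (0.32+0.29)/2 × 0.5 = 0.1525
  [9.75→12.75]: (0.29+0.17)/2 × 3 = 0.69
  [12.75→16.75]: (0.17+0.08)/2 × 4 = 0.5
  Sum = 5.53 µg/mL·hr
oral tablet tail: 0.08/0.183 = 0.437; AUC_ev,0→∞ = 5.53 + 0.437 = 5.967 µg/mL·hr
F = (AUC_ev/D_ev)/(AUC_iv/D_iv) = (5.967/800)/(85.77875/200) = 0.00745875/0.42889375 = 0.0174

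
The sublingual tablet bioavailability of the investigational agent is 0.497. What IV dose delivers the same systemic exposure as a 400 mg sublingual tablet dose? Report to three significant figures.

Systemic exposure from an extravascular dose = F × D_ev, so the equivalent IV dose is F × D_ev.
D_iv = F × D_ev = 0.497 × 400 = 198.8 mg

D_iv = 199 mg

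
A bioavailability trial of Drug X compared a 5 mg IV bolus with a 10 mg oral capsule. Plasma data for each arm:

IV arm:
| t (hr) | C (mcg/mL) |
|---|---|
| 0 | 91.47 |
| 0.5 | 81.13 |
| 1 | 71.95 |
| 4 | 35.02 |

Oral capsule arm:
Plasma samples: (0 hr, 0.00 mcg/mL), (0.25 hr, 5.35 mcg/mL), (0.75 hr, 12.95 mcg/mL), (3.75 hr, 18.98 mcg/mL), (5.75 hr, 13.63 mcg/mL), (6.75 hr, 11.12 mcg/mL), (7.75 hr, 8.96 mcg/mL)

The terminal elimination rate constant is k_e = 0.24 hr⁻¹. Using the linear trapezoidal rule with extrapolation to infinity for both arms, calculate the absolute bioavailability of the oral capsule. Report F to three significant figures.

F = 0.188

Trapezoidal AUC_0→4 (IV):
  [0→0.5]: (91.47+81.13)/2 × 0.5 = 43.15
  [0.5→1]: (81.13+71.95)/2 × 0.5 = 38.27
  [1→4]: (71.95+35.02)/2 × 3 = 160.455
  Sum = 241.875 mcg/mL·hr
IV tail: 35.02/0.24 = 145.917; AUC_iv,0→∞ = 241.875 + 145.917 = 387.792 mcg/mL·hr
Trapezoidal AUC_0→7.75 (oral capsule):
  [0→0.25]: (0.00+5.35)/2 × 0.25 = 0.66875
  [0.25→0.75]: (5.35+12.95)/2 × 0.5 = 4.575
  [0.75→3.75]: (12.95+18.98)/2 × 3 = 47.895
  [3.75→5.75]: (18.98+13.63)/2 × 2 = 32.61
  [5.75→6.75]: (13.63+11.12)/2 × 1 = 12.375
  [6.75→7.75]: (11.12+8.96)/2 × 1 = 10.04
  Sum = 108.16375 mcg/mL·hr
oral capsule tail: 8.96/0.24 = 37.333; AUC_ev,0→∞ = 108.16375 + 37.333 = 145.49675 mcg/mL·hr
F = (AUC_ev/D_ev)/(AUC_iv/D_iv) = (145.49675/10)/(387.792/5) = 14.549675/77.5584 = 0.1876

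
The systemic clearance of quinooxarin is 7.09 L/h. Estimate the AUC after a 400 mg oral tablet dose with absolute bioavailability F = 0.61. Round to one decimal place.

AUC = 34.4 mg/L·h

AUC_0→∞ = F × Dose / CL
        = 0.61 × 400 / 7.09 = 34.4147 mg/L·h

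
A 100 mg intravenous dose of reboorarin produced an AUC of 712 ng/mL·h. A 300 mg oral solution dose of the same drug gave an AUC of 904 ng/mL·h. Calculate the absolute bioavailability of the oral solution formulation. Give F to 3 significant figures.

F = (AUC_ev / D_ev) / (AUC_iv / D_iv)
  = (904/300) / (712/100)
  = 3.01333 / 7.12 = 0.4232

F = 0.423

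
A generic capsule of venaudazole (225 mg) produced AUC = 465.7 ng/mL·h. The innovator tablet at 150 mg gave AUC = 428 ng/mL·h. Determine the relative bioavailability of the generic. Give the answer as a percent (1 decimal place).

F_rel = (AUC_test/D_test) / (AUC_ref/D_ref)
      = (465.7/225) / (428/150)
      = 2.06978 / 2.85333 = 0.7254 = 72.54%

F_rel = 72.5%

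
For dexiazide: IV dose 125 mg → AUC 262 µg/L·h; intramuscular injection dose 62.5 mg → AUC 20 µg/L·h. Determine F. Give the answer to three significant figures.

F = 0.153

F = (AUC_ev / D_ev) / (AUC_iv / D_iv)
  = (20/62.5) / (262/125)
  = 0.32 / 2.096 = 0.1527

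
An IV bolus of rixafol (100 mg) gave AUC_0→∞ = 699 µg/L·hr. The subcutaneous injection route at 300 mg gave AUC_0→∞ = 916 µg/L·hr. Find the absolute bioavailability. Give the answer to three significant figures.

F = (AUC_ev / D_ev) / (AUC_iv / D_iv)
  = (916/300) / (699/100)
  = 3.05333 / 6.99 = 0.4368

F = 0.437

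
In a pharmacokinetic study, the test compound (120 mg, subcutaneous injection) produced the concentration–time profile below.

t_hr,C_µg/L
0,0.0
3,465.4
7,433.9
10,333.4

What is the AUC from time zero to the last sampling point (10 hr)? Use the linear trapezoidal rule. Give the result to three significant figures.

AUC = 3650 µg/L·hr

Trapezoidal AUC_0→10:
  [0→3]: (0.0+465.4)/2 × 3 = 698.1
  [3→7]: (465.4+433.9)/2 × 4 = 1798.6
  [7→10]: (433.9+333.4)/2 × 3 = 1150.95
  Sum = 3647.65 µg/L·hr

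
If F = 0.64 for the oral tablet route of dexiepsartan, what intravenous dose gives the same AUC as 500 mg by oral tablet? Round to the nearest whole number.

Systemic exposure from an extravascular dose = F × D_ev, so the equivalent IV dose is F × D_ev.
D_iv = F × D_ev = 0.64 × 500 = 320 mg

D_iv = 320 mg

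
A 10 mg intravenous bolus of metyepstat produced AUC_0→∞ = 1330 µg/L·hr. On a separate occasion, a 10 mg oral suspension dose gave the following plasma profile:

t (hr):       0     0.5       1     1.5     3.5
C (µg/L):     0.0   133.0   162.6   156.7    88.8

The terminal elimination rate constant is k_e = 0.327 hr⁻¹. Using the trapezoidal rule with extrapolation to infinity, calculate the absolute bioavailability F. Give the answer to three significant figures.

Trapezoidal AUC_0→3.5 (oral suspension):
  [0→0.5]: (0.0+133.0)/2 × 0.5 = 33.25
  [0.5→1]: (133.0+162.6)/2 × 0.5 = 73.9
  [1→1.5]: (162.6+156.7)/2 × 0.5 = 79.825
  [1.5→3.5]: (156.7+88.8)/2 × 2 = 245.5
  Sum = 432.475 µg/L·hr
Tail: C_last/k_e = 88.8/0.327 = 271.560
AUC_0→∞ (oral suspension) = 432.475 + 271.560 = 704.035 µg/L·hr
F = (AUC_ev/D_ev)/(AUC_iv/D_iv) = (704.035/10)/(1330/10) = 70.4035/133 = 0.5293

F = 0.529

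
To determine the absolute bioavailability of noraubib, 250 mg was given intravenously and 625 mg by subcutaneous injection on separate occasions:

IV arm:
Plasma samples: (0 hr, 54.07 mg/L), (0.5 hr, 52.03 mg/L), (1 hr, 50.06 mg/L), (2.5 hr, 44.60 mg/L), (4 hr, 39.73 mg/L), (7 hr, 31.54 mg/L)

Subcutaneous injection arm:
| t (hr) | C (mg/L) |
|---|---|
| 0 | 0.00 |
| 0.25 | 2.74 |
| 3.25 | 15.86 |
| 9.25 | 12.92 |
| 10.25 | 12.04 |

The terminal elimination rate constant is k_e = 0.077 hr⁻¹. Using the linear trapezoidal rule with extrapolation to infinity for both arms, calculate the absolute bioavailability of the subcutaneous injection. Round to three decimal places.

F = 0.161

Trapezoidal AUC_0→7 (IV):
  [0→0.5]: (54.07+52.03)/2 × 0.5 = 26.525
  [0.5→1]: (52.03+50.06)/2 × 0.5 = 25.5225
  [1→2.5]: (50.06+44.60)/2 × 1.5 = 70.995
  [2.5→4]: (44.60+39.73)/2 × 1.5 = 63.2475
  [4→7]: (39.73+31.54)/2 × 3 = 106.905
  Sum = 293.195 mg/L·hr
IV tail: 31.54/0.077 = 409.610; AUC_iv,0→∞ = 293.195 + 409.610 = 702.805 mg/L·hr
Trapezoidal AUC_0→10.25 (subcutaneous injection):
  [0→0.25]: (0.00+2.74)/2 × 0.25 = 0.3425
  [0.25→3.25]: (2.74+15.86)/2 × 3 = 27.9
  [3.25→9.25]: (15.86+12.92)/2 × 6 = 86.34
  [9.25→10.25]: (12.92+12.04)/2 × 1 = 12.48
  Sum = 127.0625 mg/L·hr
subcutaneous injection tail: 12.04/0.077 = 156.364; AUC_ev,0→∞ = 127.0625 + 156.364 = 283.4265 mg/L·hr
F = (AUC_ev/D_ev)/(AUC_iv/D_iv) = (283.4265/625)/(702.805/250) = 0.4534824/2.81122 = 0.1613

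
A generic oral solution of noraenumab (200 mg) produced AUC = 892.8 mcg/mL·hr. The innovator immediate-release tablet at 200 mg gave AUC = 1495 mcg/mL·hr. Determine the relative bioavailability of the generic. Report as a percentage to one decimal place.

F_rel = 59.7%

F_rel = (AUC_test/D_test) / (AUC_ref/D_ref)
      = (892.8/200) / (1495/200)
      = 4.464 / 7.475 = 0.5972 = 59.72%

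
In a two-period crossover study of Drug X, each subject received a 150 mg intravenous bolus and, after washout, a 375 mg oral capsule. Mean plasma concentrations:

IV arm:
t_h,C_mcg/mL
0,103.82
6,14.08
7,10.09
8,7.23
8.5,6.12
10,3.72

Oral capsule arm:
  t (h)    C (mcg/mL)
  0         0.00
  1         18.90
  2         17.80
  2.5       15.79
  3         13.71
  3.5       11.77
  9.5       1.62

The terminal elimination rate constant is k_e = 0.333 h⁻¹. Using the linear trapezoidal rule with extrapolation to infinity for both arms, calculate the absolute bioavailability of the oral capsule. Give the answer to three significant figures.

Trapezoidal AUC_0→10 (IV):
  [0→6]: (103.82+14.08)/2 × 6 = 353.7
  [6→7]: (14.08+10.09)/2 × 1 = 12.085
  [7→8]: (10.09+7.23)/2 × 1 = 8.66
  [8→8.5]: (7.23+6.12)/2 × 0.5 = 3.3375
  [8.5→10]: (6.12+3.72)/2 × 1.5 = 7.38
  Sum = 385.1625 mcg/mL·h
IV tail: 3.72/0.333 = 11.171; AUC_iv,0→∞ = 385.1625 + 11.171 = 396.3335 mcg/mL·h
Trapezoidal AUC_0→9.5 (oral capsule):
  [0→1]: (0.00+18.90)/2 × 1 = 9.45
  [1→2]: (18.90+17.80)/2 × 1 = 18.35
  [2→2.5]: (17.80+15.79)/2 × 0.5 = 8.3975
  [2.5→3]: (15.79+13.71)/2 × 0.5 = 7.375
  [3→3.5]: (13.71+11.77)/2 × 0.5 = 6.37
  [3.5→9.5]: (11.77+1.62)/2 × 6 = 40.17
  Sum = 90.1125 mcg/mL·h
oral capsule tail: 1.62/0.333 = 4.865; AUC_ev,0→∞ = 90.1125 + 4.865 = 94.9775 mcg/mL·h
F = (AUC_ev/D_ev)/(AUC_iv/D_iv) = (94.9775/375)/(396.3335/150) = 0.253273/2.64222 = 0.0959

F = 0.0959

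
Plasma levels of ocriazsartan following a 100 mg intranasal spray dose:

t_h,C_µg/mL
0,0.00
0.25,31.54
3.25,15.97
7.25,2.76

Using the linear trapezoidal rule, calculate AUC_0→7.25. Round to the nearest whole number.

AUC = 113 µg/mL·h

Trapezoidal AUC_0→7.25:
  [0→0.25]: (0.00+31.54)/2 × 0.25 = 3.9425
  [0.25→3.25]: (31.54+15.97)/2 × 3 = 71.265
  [3.25→7.25]: (15.97+2.76)/2 × 4 = 37.46
  Sum = 112.6675 µg/mL·h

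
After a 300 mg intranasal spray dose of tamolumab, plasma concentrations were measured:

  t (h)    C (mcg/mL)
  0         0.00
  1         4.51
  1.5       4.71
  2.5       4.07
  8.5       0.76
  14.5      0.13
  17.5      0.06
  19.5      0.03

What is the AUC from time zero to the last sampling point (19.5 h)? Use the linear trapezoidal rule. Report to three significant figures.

AUC = 26.5 mcg/mL·h

Trapezoidal AUC_0→19.5:
  [0→1]: (0.00+4.51)/2 × 1 = 2.255
  [1→1.5]: (4.51+4.71)/2 × 0.5 = 2.305
  [1.5→2.5]: (4.71+4.07)/2 × 1 = 4.39
  [2.5→8.5]: (4.07+0.76)/2 × 6 = 14.49
  [8.5→14.5]: (0.76+0.13)/2 × 6 = 2.67
  [14.5→17.5]: (0.13+0.06)/2 × 3 = 0.285
  [17.5→19.5]: (0.06+0.03)/2 × 2 = 0.09
  Sum = 26.485 mcg/mL·h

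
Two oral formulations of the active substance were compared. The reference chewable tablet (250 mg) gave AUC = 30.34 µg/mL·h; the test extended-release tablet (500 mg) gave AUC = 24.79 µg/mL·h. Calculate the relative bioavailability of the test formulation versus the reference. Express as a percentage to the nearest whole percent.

F_rel = (AUC_test/D_test) / (AUC_ref/D_ref)
      = (24.79/500) / (30.34/250)
      = 0.04958 / 0.12136 = 0.4085 = 40.85%

F_rel = 41%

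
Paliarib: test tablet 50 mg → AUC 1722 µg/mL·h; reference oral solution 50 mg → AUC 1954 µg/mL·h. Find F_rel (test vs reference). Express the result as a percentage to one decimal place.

F_rel = 88.1%

F_rel = (AUC_test/D_test) / (AUC_ref/D_ref)
      = (1722/50) / (1954/50)
      = 34.44 / 39.08 = 0.8813 = 88.13%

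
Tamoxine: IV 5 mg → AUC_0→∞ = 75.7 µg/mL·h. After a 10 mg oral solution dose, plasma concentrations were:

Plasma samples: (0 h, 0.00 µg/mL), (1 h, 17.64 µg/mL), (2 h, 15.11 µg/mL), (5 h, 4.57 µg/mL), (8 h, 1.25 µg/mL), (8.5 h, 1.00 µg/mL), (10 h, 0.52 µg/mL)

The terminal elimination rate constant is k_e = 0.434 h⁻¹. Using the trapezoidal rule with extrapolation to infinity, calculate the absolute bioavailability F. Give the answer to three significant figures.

F = 0.438

Trapezoidal AUC_0→10 (oral solution):
  [0→1]: (0.00+17.64)/2 × 1 = 8.82
  [1→2]: (17.64+15.11)/2 × 1 = 16.375
  [2→5]: (15.11+4.57)/2 × 3 = 29.52
  [5→8]: (4.57+1.25)/2 × 3 = 8.73
  [8→8.5]: (1.25+1.00)/2 × 0.5 = 0.5625
  [8.5→10]: (1.00+0.52)/2 × 1.5 = 1.14
  Sum = 65.1475 µg/mL·h
Tail: C_last/k_e = 0.52/0.434 = 1.198
AUC_0→∞ (oral solution) = 65.1475 + 1.198 = 66.3455 µg/mL·h
F = (AUC_ev/D_ev)/(AUC_iv/D_iv) = (66.3455/10)/(75.7/5) = 6.63455/15.14 = 0.4382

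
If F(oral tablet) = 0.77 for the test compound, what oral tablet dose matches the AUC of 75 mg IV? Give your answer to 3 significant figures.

For equal systemic exposure: F × D_ev = D_iv
D_ev = D_iv / F = 75 / 0.77 = 97.4026 mg

D_oral = 97.4 mg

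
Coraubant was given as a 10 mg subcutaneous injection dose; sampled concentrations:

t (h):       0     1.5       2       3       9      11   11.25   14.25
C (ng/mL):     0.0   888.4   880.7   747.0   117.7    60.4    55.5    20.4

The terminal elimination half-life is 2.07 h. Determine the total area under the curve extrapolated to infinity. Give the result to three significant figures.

Trapezoidal AUC_0→14.25:
  [0→1.5]: (0.0+888.4)/2 × 1.5 = 666.3
  [1.5→2]: (888.4+880.7)/2 × 0.5 = 442.275
  [2→3]: (880.7+747.0)/2 × 1 = 813.85
  [3→9]: (747.0+117.7)/2 × 6 = 2594.1
  [9→11]: (117.7+60.4)/2 × 2 = 178.1
  [11→11.25]: (60.4+55.5)/2 × 0.25 = 14.4875
  [11.25→14.25]: (55.5+20.4)/2 × 3 = 113.85
  Sum = 4822.9625 ng/mL·h
k_e = ln2 / t½ = 0.693147 / 2.07 = 0.3349 h^-1
Extrapolated tail: C_last / k_e = 20.4 / 0.3349 = 60.914
AUC_0→∞ = 4822.9625 + 60.914 = 4883.8765 ng/mL·h

AUC = 4880 ng/mL·h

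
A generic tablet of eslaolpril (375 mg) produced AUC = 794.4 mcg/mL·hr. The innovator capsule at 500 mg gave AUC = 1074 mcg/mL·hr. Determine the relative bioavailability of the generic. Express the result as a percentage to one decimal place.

F_rel = 98.6%

F_rel = (AUC_test/D_test) / (AUC_ref/D_ref)
      = (794.4/375) / (1074/500)
      = 2.1184 / 2.148 = 0.9862 = 98.62%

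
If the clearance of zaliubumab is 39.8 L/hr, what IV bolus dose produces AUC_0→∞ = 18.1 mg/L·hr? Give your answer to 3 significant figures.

Dose_iv = CL × AUC_0→∞
     = 39.8 × 18.1 = 720.38 mg

Dose = 720 mg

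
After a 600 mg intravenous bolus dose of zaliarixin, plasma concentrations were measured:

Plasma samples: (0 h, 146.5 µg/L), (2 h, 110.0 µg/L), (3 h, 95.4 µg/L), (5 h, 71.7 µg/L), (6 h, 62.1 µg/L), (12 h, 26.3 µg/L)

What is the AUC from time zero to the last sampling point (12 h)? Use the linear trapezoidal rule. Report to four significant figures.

Trapezoidal AUC_0→12:
  [0→2]: (146.5+110.0)/2 × 2 = 256.5
  [2→3]: (110.0+95.4)/2 × 1 = 102.7
  [3→5]: (95.4+71.7)/2 × 2 = 167.1
  [5→6]: (71.7+62.1)/2 × 1 = 66.9
  [6→12]: (62.1+26.3)/2 × 6 = 265.2
  Sum = 858.4 µg/L·h

AUC = 858.4 µg/L·h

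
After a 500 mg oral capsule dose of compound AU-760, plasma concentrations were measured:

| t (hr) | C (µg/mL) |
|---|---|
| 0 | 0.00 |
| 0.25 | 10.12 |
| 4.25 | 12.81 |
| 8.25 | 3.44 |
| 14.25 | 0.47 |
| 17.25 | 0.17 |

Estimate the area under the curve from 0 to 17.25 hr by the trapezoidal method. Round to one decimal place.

Trapezoidal AUC_0→17.25:
  [0→0.25]: (0.00+10.12)/2 × 0.25 = 1.265
  [0.25→4.25]: (10.12+12.81)/2 × 4 = 45.86
  [4.25→8.25]: (12.81+3.44)/2 × 4 = 32.5
  [8.25→14.25]: (3.44+0.47)/2 × 6 = 11.73
  [14.25→17.25]: (0.47+0.17)/2 × 3 = 0.96
  Sum = 92.315 µg/mL·hr

AUC = 92.3 µg/mL·hr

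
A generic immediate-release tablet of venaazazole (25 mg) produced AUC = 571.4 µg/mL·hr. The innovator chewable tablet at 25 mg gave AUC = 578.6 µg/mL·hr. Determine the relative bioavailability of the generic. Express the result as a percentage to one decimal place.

F_rel = (AUC_test/D_test) / (AUC_ref/D_ref)
      = (571.4/25) / (578.6/25)
      = 22.856 / 23.144 = 0.9876 = 98.76%

F_rel = 98.8%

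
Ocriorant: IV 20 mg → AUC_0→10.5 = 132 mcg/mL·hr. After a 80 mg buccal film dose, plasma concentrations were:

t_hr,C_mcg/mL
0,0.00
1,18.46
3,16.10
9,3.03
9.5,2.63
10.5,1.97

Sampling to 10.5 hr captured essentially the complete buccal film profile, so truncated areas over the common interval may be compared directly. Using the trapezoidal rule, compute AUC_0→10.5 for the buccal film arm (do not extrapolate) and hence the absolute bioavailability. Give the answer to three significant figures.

Trapezoidal AUC_0→10.5 (buccal film):
  [0→1]: (0.00+18.46)/2 × 1 = 9.23
  [1→3]: (18.46+16.10)/2 × 2 = 34.56
  [3→9]: (16.10+3.03)/2 × 6 = 57.39
  [9→9.5]: (3.03+2.63)/2 × 0.5 = 1.415
  [9.5→10.5]: (2.63+1.97)/2 × 1 = 2.3
  Sum = 104.895 mcg/mL·hr
F = (AUC_ev/D_ev)/(AUC_iv/D_iv) = (104.895/80)/(132/20) = 1.3111875/6.6 = 0.1987

F = 0.199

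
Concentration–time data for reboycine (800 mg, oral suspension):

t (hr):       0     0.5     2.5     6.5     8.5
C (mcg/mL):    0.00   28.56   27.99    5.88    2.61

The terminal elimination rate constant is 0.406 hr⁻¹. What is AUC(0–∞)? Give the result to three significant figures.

Trapezoidal AUC_0→8.5:
  [0→0.5]: (0.00+28.56)/2 × 0.5 = 7.14
  [0.5→2.5]: (28.56+27.99)/2 × 2 = 56.55
  [2.5→6.5]: (27.99+5.88)/2 × 4 = 67.74
  [6.5→8.5]: (5.88+2.61)/2 × 2 = 8.49
  Sum = 139.92 mcg/mL·hr
Extrapolated tail: C_last / k_e = 2.61 / 0.406 = 6.429
AUC_0→∞ = 139.92 + 6.429 = 146.349 mcg/mL·hr

AUC = 146 mcg/mL·hr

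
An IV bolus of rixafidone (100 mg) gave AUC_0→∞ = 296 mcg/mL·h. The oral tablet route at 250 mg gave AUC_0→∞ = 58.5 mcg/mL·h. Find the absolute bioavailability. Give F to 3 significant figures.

F = (AUC_ev / D_ev) / (AUC_iv / D_iv)
  = (58.5/250) / (296/100)
  = 0.234 / 2.96 = 0.0791

F = 0.0791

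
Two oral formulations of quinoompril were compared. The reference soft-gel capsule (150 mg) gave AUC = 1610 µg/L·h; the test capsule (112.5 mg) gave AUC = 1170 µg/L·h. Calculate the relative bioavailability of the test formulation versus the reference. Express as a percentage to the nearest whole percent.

F_rel = 97%

F_rel = (AUC_test/D_test) / (AUC_ref/D_ref)
      = (1170/112.5) / (1610/150)
      = 10.4 / 10.7333 = 0.9689 = 96.89%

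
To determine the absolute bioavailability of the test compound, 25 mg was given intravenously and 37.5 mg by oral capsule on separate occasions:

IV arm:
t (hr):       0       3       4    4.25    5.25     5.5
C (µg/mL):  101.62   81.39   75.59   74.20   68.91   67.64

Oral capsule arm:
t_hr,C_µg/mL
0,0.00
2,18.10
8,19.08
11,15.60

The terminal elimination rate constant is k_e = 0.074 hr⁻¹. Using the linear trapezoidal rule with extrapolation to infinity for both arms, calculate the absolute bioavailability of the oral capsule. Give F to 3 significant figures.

F = 0.190

Trapezoidal AUC_0→5.5 (IV):
  [0→3]: (101.62+81.39)/2 × 3 = 274.515
  [3→4]: (81.39+75.59)/2 × 1 = 78.49
  [4→4.25]: (75.59+74.20)/2 × 0.25 = 18.72375
  [4.25→5.25]: (74.20+68.91)/2 × 1 = 71.555
  [5.25→5.5]: (68.91+67.64)/2 × 0.25 = 17.06875
  Sum = 460.3525 µg/mL·hr
IV tail: 67.64/0.074 = 914.054; AUC_iv,0→∞ = 460.3525 + 914.054 = 1374.4065 µg/mL·hr
Trapezoidal AUC_0→11 (oral capsule):
  [0→2]: (0.00+18.10)/2 × 2 = 18.1
  [2→8]: (18.10+19.08)/2 × 6 = 111.54
  [8→11]: (19.08+15.60)/2 × 3 = 52.02
  Sum = 181.66 µg/mL·hr
oral capsule tail: 15.60/0.074 = 210.811; AUC_ev,0→∞ = 181.66 + 210.811 = 392.471 µg/mL·hr
F = (AUC_ev/D_ev)/(AUC_iv/D_iv) = (392.471/37.5)/(1374.4065/25) = 10.4659/54.97626 = 0.1904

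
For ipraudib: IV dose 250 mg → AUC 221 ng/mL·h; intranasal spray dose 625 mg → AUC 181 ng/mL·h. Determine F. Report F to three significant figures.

F = 0.328

F = (AUC_ev / D_ev) / (AUC_iv / D_iv)
  = (181/625) / (221/250)
  = 0.2896 / 0.884 = 0.3276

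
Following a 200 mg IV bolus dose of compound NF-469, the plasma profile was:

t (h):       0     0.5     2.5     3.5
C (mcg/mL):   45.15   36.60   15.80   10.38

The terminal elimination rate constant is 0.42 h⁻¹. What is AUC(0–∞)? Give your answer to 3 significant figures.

Trapezoidal AUC_0→3.5:
  [0→0.5]: (45.15+36.60)/2 × 0.5 = 20.4375
  [0.5→2.5]: (36.60+15.80)/2 × 2 = 52.4
  [2.5→3.5]: (15.80+10.38)/2 × 1 = 13.09
  Sum = 85.9275 mcg/mL·h
Extrapolated tail: C_last / k_e = 10.38 / 0.42 = 24.714
AUC_0→∞ = 85.9275 + 24.714 = 110.6415 mcg/mL·h

AUC = 111 mcg/mL·h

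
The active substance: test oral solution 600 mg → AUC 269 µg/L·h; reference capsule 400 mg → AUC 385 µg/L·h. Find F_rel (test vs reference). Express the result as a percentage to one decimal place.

F_rel = 46.6%

F_rel = (AUC_test/D_test) / (AUC_ref/D_ref)
      = (269/600) / (385/400)
      = 0.448333 / 0.9625 = 0.4658 = 46.58%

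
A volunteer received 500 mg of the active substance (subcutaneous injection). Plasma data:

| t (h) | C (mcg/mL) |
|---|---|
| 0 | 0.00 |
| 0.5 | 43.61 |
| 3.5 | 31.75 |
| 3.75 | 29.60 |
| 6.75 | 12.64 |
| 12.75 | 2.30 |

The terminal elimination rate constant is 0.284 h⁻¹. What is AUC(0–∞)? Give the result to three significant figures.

Trapezoidal AUC_0→12.75:
  [0→0.5]: (0.00+43.61)/2 × 0.5 = 10.9025
  [0.5→3.5]: (43.61+31.75)/2 × 3 = 113.04
  [3.5→3.75]: (31.75+29.60)/2 × 0.25 = 7.66875
  [3.75→6.75]: (29.60+12.64)/2 × 3 = 63.36
  [6.75→12.75]: (12.64+2.30)/2 × 6 = 44.82
  Sum = 239.79125 mcg/mL·h
Extrapolated tail: C_last / k_e = 2.30 / 0.284 = 8.099
AUC_0→∞ = 239.79125 + 8.099 = 247.89025 mcg/mL·h

AUC = 248 mcg/mL·h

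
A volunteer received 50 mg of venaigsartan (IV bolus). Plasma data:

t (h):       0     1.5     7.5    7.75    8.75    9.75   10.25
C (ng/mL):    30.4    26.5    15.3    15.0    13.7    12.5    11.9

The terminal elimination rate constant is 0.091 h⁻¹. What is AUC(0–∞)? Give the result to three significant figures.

AUC = 336 ng/mL·h

Trapezoidal AUC_0→10.25:
  [0→1.5]: (30.4+26.5)/2 × 1.5 = 42.675
  [1.5→7.5]: (26.5+15.3)/2 × 6 = 125.4
  [7.5→7.75]: (15.3+15.0)/2 × 0.25 = 3.7875
  [7.75→8.75]: (15.0+13.7)/2 × 1 = 14.35
  [8.75→9.75]: (13.7+12.5)/2 × 1 = 13.1
  [9.75→10.25]: (12.5+11.9)/2 × 0.5 = 6.1
  Sum = 205.4125 ng/mL·h
Extrapolated tail: C_last / k_e = 11.9 / 0.091 = 130.769
AUC_0→∞ = 205.4125 + 130.769 = 336.1815 ng/mL·h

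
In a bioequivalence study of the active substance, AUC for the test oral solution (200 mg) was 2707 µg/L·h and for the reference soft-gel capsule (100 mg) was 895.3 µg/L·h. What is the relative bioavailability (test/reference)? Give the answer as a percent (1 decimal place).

F_rel = 151.2%

F_rel = (AUC_test/D_test) / (AUC_ref/D_ref)
      = (2707/200) / (895.3/100)
      = 13.535 / 8.953 = 1.5118 = 151.18%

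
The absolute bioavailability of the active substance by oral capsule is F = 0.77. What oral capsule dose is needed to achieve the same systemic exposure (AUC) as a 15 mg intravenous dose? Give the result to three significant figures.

For equal systemic exposure: F × D_ev = D_iv
D_ev = D_iv / F = 15 / 0.77 = 19.4805 mg

D_oral = 19.5 mg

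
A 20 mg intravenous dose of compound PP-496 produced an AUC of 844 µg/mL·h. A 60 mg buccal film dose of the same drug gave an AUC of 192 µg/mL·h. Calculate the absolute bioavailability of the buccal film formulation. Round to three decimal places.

F = 0.076

F = (AUC_ev / D_ev) / (AUC_iv / D_iv)
  = (192/60) / (844/20)
  = 3.2 / 42.2 = 0.0758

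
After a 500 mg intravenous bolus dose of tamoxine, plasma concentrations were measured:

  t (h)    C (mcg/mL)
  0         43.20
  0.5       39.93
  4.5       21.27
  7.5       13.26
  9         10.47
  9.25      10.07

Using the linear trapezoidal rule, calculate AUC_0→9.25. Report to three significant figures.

Trapezoidal AUC_0→9.25:
  [0→0.5]: (43.20+39.93)/2 × 0.5 = 20.7825
  [0.5→4.5]: (39.93+21.27)/2 × 4 = 122.4
  [4.5→7.5]: (21.27+13.26)/2 × 3 = 51.795
  [7.5→9]: (13.26+10.47)/2 × 1.5 = 17.7975
  [9→9.25]: (10.47+10.07)/2 × 0.25 = 2.5675
  Sum = 215.3425 mcg/mL·h

AUC = 215 mcg/mL·h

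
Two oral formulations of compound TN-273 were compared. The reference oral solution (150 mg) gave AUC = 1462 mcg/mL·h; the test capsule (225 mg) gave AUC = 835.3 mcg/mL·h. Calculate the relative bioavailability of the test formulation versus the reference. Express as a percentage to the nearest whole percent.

F_rel = 38%

F_rel = (AUC_test/D_test) / (AUC_ref/D_ref)
      = (835.3/225) / (1462/150)
      = 3.71244 / 9.74667 = 0.3809 = 38.09%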